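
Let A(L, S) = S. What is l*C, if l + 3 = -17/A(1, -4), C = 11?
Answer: 55/4 ≈ 13.750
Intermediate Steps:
l = 5/4 (l = -3 - 17/(-4) = -3 - 17*(-¼) = -3 + 17/4 = 5/4 ≈ 1.2500)
l*C = (5/4)*11 = 55/4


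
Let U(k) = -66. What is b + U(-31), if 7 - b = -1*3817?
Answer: 3758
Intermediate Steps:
b = 3824 (b = 7 - (-1)*3817 = 7 - 1*(-3817) = 7 + 3817 = 3824)
b + U(-31) = 3824 - 66 = 3758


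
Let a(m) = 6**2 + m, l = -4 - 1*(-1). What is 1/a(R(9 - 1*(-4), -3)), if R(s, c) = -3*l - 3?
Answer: 1/42 ≈ 0.023810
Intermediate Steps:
l = -3 (l = -4 + 1 = -3)
R(s, c) = 6 (R(s, c) = -3*(-3) - 3 = 9 - 3 = 6)
a(m) = 36 + m
1/a(R(9 - 1*(-4), -3)) = 1/(36 + 6) = 1/42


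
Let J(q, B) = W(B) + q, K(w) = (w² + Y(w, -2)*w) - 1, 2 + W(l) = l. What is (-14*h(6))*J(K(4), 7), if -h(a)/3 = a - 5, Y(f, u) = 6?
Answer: 1848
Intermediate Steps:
h(a) = 15 - 3*a (h(a) = -3*(a - 5) = -3*(-5 + a) = 15 - 3*a)
W(l) = -2 + l
K(w) = -1 + w² + 6*w (K(w) = (w² + 6*w) - 1 = -1 + w² + 6*w)
J(q, B) = -2 + B + q (J(q, B) = (-2 + B) + q = -2 + B + q)
(-14*h(6))*J(K(4), 7) = (-14*(15 - 3*6))*(-2 + 7 + (-1 + 4² + 6*4)) = (-14*(15 - 18))*(-2 + 7 + (-1 + 16 + 24)) = (-14*(-3))*(-2 + 7 + 39) = 42*44 = 1848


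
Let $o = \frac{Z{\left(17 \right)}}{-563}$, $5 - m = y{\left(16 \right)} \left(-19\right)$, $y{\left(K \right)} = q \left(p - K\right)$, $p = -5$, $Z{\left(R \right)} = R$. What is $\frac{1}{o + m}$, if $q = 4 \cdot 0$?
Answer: $\frac{563}{2798} \approx 0.20122$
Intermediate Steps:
$q = 0$
$y{\left(K \right)} = 0$ ($y{\left(K \right)} = 0 \left(-5 - K\right) = 0$)
$m = 5$ ($m = 5 - 0 \left(-19\right) = 5 - 0 = 5 + 0 = 5$)
$o = - \frac{17}{563}$ ($o = \frac{17}{-563} = 17 \left(- \frac{1}{563}\right) = - \frac{17}{563} \approx -0.030195$)
$\frac{1}{o + m} = \frac{1}{- \frac{17}{563} + 5} = \frac{1}{\frac{2798}{563}} = \frac{563}{2798}$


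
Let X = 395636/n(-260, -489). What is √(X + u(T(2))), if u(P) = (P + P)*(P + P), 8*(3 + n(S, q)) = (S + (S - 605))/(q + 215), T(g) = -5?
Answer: 2*I*√1181080451103/5451 ≈ 398.74*I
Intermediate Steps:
n(S, q) = -3 + (-605 + 2*S)/(8*(215 + q)) (n(S, q) = -3 + ((S + (S - 605))/(q + 215))/8 = -3 + ((S + (-605 + S))/(215 + q))/8 = -3 + ((-605 + 2*S)/(215 + q))/8 = -3 + (-605 + 2*S)/(8*(215 + q)))
u(P) = 4*P² (u(P) = (2*P)*(2*P) = 4*P²)
X = -867234112/5451 (X = 395636/(((-5765 - 24*(-489) + 2*(-260))/(8*(215 - 489)))) = 395636/(((⅛)*(-5765 + 11736 - 520)/(-274))) = 395636/(((⅛)*(-1/274)*5451)) = 395636/(-5451/2192) = 395636*(-2192/5451) = -867234112/5451 ≈ -1.5910e+5)
√(X + u(T(2))) = √(-867234112/5451 + 4*(-5)²) = √(-867234112/5451 + 4*25) = √(-867234112/5451 + 100) = √(-866689012/5451) = 2*I*√1181080451103/5451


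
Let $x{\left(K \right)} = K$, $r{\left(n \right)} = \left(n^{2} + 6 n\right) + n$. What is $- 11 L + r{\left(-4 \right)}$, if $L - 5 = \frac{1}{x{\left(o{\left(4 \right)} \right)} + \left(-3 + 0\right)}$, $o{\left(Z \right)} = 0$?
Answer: $- \frac{190}{3} \approx -63.333$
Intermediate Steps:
$r{\left(n \right)} = n^{2} + 7 n$
$L = \frac{14}{3}$ ($L = 5 + \frac{1}{0 + \left(-3 + 0\right)} = 5 + \frac{1}{0 - 3} = 5 + \frac{1}{-3} = 5 - \frac{1}{3} = \frac{14}{3} \approx 4.6667$)
$- 11 L + r{\left(-4 \right)} = \left(-11\right) \frac{14}{3} - 4 \left(7 - 4\right) = - \frac{154}{3} - 12 = - \frac{190}{3}$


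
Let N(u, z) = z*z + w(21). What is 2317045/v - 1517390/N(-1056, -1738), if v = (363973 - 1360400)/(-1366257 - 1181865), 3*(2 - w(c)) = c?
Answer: 17834193501715368580/3009846256853 ≈ 5.9253e+6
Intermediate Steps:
w(c) = 2 - c/3
N(u, z) = -5 + z**2 (N(u, z) = z*z + (2 - 1/3*21) = z**2 + (2 - 7) = z**2 - 5 = -5 + z**2)
v = 996427/2548122 (v = -996427/(-2548122) = -996427*(-1/2548122) = 996427/2548122 ≈ 0.39104)
2317045/v - 1517390/N(-1056, -1738) = 2317045/(996427/2548122) - 1517390/(-5 + (-1738)**2) = 2317045*(2548122/996427) - 1517390/(-5 + 3020644) = 5904113339490/996427 - 1517390/3020639 = 17834193501715368580/3009846256853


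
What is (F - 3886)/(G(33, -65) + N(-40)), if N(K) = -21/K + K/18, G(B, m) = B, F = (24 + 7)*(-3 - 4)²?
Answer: -852120/11269 ≈ -75.616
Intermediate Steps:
F = 1519 (F = 31*(-7)² = 31*49 = 1519)
N(K) = -21/K + K/18 (N(K) = -21/K + K*(1/18) = -21/K + K/18)
(F - 3886)/(G(33, -65) + N(-40)) = (1519 - 3886)/(33 + (-21/(-40) + (1/18)*(-40))) = -2367/(33 + (-21*(-1/40) - 20/9)) = -2367/(33 + (21/40 - 20/9)) = -2367/(33 - 611/360) = -2367/11269/360 = -2367*360/11269 = -852120/11269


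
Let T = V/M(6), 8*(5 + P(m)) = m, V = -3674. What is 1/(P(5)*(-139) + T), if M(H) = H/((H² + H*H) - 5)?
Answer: -24/970037 ≈ -2.4741e-5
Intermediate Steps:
M(H) = H/(-5 + 2*H²) (M(H) = H/((H² + H²) - 5) = H/(2*H² - 5) = H/(-5 + 2*H²))
P(m) = -5 + m/8
T = -123079/3 (T = -3674/(6/(-5 + 2*6²)) = -3674/(6/(-5 + 2*36)) = -3674/(6/(-5 + 72)) = -3674/(6/67) = (67/6)*(-3674) = -123079/3 ≈ -41026.)
1/(P(5)*(-139) + T) = 1/((-5 + (⅛)*5)*(-139) - 123079/3) = 1/((-5 + 5/8)*(-139) - 123079/3) = 1/(-35/8*(-139) - 123079/3) = 1/(4865/8 - 123079/3) = 1/(-970037/24) = -24/970037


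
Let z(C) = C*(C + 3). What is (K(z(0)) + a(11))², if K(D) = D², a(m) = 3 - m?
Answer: 64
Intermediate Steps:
z(C) = C*(3 + C)
(K(z(0)) + a(11))² = ((0*(3 + 0))² + (3 - 1*11))² = ((0*3)² + (3 - 11))² = (0² - 8)² = (0 - 8)² = (-8)² = 64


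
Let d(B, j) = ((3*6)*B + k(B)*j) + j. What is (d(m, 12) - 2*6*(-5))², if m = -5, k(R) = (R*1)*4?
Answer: 66564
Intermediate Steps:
k(R) = 4*R (k(R) = R*4 = 4*R)
d(B, j) = j + 18*B + 4*B*j (d(B, j) = ((3*6)*B + (4*B)*j) + j = (18*B + 4*B*j) + j = j + 18*B + 4*B*j)
(d(m, 12) - 2*6*(-5))² = ((12 + 18*(-5) + 4*(-5)*12) - 2*6*(-5))² = ((12 - 90 - 240) - 12*(-5))² = (-318 + 60)² = (-258)² = 66564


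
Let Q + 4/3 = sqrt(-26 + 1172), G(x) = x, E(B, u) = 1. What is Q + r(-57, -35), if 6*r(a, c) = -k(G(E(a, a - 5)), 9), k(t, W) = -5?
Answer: -1/2 + sqrt(1146) ≈ 33.353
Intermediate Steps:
r(a, c) = 5/6 (r(a, c) = (-1*(-5))/6 = (1/6)*5 = 5/6)
Q = -4/3 + sqrt(1146) (Q = -4/3 + sqrt(-26 + 1172) = -4/3 + sqrt(1146) ≈ 32.519)
Q + r(-57, -35) = (-4/3 + sqrt(1146)) + 5/6 = -1/2 + sqrt(1146)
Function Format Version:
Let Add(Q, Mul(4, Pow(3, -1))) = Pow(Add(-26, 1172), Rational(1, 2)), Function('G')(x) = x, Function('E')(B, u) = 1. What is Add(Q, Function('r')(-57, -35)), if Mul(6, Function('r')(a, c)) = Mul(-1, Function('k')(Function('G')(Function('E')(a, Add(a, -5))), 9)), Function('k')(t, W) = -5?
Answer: Add(Rational(-1, 2), Pow(1146, Rational(1, 2))) ≈ 33.353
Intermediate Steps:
Function('r')(a, c) = Rational(5, 6) (Function('r')(a, c) = Mul(Rational(1, 6), Mul(-1, -5)) = Mul(Rational(1, 6), 5) = Rational(5, 6))
Q = Add(Rational(-4, 3), Pow(1146, Rational(1, 2))) (Q = Add(Rational(-4, 3), Pow(Add(-26, 1172), Rational(1, 2))) = Add(Rational(-4, 3), Pow(1146, Rational(1, 2))) ≈ 32.519)
Add(Q, Function('r')(-57, -35)) = Add(Add(Rational(-4, 3), Pow(1146, Rational(1, 2))), Rational(5, 6)) = Add(Rational(-1, 2), Pow(1146, Rational(1, 2)))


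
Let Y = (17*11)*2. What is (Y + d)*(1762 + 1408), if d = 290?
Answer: 2104880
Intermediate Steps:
Y = 374 (Y = 187*2 = 374)
(Y + d)*(1762 + 1408) = (374 + 290)*(1762 + 1408) = 664*3170 = 2104880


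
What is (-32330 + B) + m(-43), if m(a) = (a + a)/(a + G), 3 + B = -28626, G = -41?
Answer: -2560235/42 ≈ -60958.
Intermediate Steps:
B = -28629 (B = -3 - 28626 = -28629)
m(a) = 2*a/(-41 + a) (m(a) = (a + a)/(a - 41) = (2*a)/(-41 + a) = 2*a/(-41 + a))
(-32330 + B) + m(-43) = (-32330 - 28629) + 2*(-43)/(-41 - 43) = -60959 + 2*(-43)/(-84) = -60959 + 2*(-43)*(-1/84) = -60959 + 43/42 = -2560235/42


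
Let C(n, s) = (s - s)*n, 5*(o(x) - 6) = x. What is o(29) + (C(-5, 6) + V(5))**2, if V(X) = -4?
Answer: 139/5 ≈ 27.800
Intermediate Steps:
o(x) = 6 + x/5
C(n, s) = 0 (C(n, s) = 0*n = 0)
o(29) + (C(-5, 6) + V(5))**2 = (6 + (1/5)*29) + (0 - 4)**2 = (6 + 29/5) + (-4)**2 = 59/5 + 16 = 139/5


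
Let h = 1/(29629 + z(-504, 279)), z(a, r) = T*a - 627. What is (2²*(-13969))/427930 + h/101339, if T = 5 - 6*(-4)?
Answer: -40729772201087/311931625556110 ≈ -0.13057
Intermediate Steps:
T = 29 (T = 5 + 24 = 29)
z(a, r) = -627 + 29*a (z(a, r) = 29*a - 627 = -627 + 29*a)
h = 1/14386 (h = 1/(29629 + (-627 + 29*(-504))) = 1/(29629 + (-627 - 14616)) = 1/(29629 - 15243) = 1/14386 ≈ 6.9512e-5)
(2²*(-13969))/427930 + h/101339 = (2²*(-13969))/427930 + (1/14386)/101339 = (4*(-13969))*(1/427930) + (1/14386)*(1/101339) = -55876*1/427930 + 1/1457862854 = -27938/213965 + 1/1457862854 = -40729772201087/311931625556110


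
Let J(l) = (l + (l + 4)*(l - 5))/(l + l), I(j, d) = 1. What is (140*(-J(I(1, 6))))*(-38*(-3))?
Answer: 151620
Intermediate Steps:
J(l) = (l + (-5 + l)*(4 + l))/(2*l) (J(l) = (l + (4 + l)*(-5 + l))/((2*l)) = (l + (-5 + l)*(4 + l))*(1/(2*l)) = (l + (-5 + l)*(4 + l))/(2*l))
(140*(-J(I(1, 6))))*(-38*(-3)) = (140*(-((½)*1 - 10/1)))*(-38*(-3)) = (140*(-(½ - 10*1)))*114 = (140*(-(½ - 10)))*114 = (140*(-1*(-19/2)))*114 = (140*(19/2))*114 = 1330*114 = 151620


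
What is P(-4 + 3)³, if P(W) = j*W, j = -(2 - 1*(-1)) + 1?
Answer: 8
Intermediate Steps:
j = -2 (j = -(2 + 1) + 1 = -1*3 + 1 = -3 + 1 = -2)
P(W) = -2*W
P(-4 + 3)³ = (-2*(-4 + 3))³ = (-2*(-1))³ = 2³ = 8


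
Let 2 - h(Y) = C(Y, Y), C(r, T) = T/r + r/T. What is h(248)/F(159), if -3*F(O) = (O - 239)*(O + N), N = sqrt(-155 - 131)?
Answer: 0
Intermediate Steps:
N = I*sqrt(286) (N = sqrt(-286) = I*sqrt(286) ≈ 16.912*I)
F(O) = -(-239 + O)*(O + I*sqrt(286))/3 (F(O) = -(O - 239)*(O + I*sqrt(286))/3 = -(-239 + O)*(O + I*sqrt(286))/3)
h(Y) = 0 (h(Y) = 2 - (Y/Y + Y/Y) = 2 - (1 + 1) = 2 - 1*2 = 2 - 2 = 0)
h(248)/F(159) = 0/(-1/3*159**2 + (239/3)*159 + 239*I*sqrt(286)/3 - 1/3*I*159*sqrt(286)) = 0/(-1/3*25281 + 12667 + 239*I*sqrt(286)/3 - 53*I*sqrt(286)) = 0/(-8427 + 12667 + 239*I*sqrt(286)/3 - 53*I*sqrt(286)) = 0/(4240 + 80*I*sqrt(286)/3) = 0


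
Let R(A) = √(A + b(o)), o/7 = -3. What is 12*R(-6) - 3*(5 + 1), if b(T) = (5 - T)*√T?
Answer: -18 + 12*√(-6 + 26*I*√21) ≈ 72.319 + 94.981*I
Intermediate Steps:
o = -21 (o = 7*(-3) = -21)
b(T) = √T*(5 - T)
R(A) = √(A + 26*I*√21) (R(A) = √(A + √(-21)*(5 - 1*(-21))) = √(A + (I*√21)*(5 + 21)) = √(A + (I*√21)*26) = √(A + 26*I*√21))
12*R(-6) - 3*(5 + 1) = 12*√(-6 + 26*I*√21) - 3*(5 + 1) = 12*√(-6 + 26*I*√21) - 3*6 = 12*√(-6 + 26*I*√21) - 18 = -18 + 12*√(-6 + 26*I*√21)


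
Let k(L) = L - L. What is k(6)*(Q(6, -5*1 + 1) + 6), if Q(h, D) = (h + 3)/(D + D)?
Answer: 0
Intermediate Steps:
k(L) = 0
Q(h, D) = (3 + h)/(2*D) (Q(h, D) = (3 + h)/((2*D)) = (3 + h)*(1/(2*D)) = (3 + h)/(2*D))
k(6)*(Q(6, -5*1 + 1) + 6) = 0*((3 + 6)/(2*(-5*1 + 1)) + 6) = 0*((½)*9/(-5 + 1) + 6) = 0*((½)*9/(-4) + 6) = 0*((½)*(-¼)*9 + 6) = 0*(-9/8 + 6) = 0*(39/8) = 0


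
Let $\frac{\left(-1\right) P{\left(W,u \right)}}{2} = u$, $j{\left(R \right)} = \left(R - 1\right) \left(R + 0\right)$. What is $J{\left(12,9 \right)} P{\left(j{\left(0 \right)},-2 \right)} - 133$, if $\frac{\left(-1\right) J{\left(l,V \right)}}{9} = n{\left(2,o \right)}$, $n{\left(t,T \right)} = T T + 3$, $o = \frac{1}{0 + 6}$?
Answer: $-242$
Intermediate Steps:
$j{\left(R \right)} = R \left(-1 + R\right)$ ($j{\left(R \right)} = \left(-1 + R\right) R = R \left(-1 + R\right)$)
$P{\left(W,u \right)} = - 2 u$
$o = \frac{1}{6} \approx 0.16667$
$n{\left(t,T \right)} = 3 + T^{2}$ ($n{\left(t,T \right)} = T^{2} + 3 = 3 + T^{2}$)
$J{\left(l,V \right)} = - \frac{109}{4}$ ($J{\left(l,V \right)} = - 9 \left(3 + \left(\frac{1}{6}\right)^{2}\right) = - 9 \left(3 + \frac{1}{36}\right) = \left(-9\right) \frac{109}{36} = - \frac{109}{4}$)
$J{\left(12,9 \right)} P{\left(j{\left(0 \right)},-2 \right)} - 133 = - \frac{109 \left(\left(-2\right) \left(-2\right)\right)}{4} - 133 = \left(- \frac{109}{4}\right) 4 - 133 = -109 - 133 = -242$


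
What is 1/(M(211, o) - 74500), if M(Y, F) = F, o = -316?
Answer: -1/74816 ≈ -1.3366e-5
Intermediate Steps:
1/(M(211, o) - 74500) = 1/(-316 - 74500) = 1/(-74816) = -1/74816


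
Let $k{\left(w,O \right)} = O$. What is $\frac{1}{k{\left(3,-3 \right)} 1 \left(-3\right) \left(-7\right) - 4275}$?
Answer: $- \frac{1}{4338} \approx -0.00023052$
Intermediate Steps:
$\frac{1}{k{\left(3,-3 \right)} 1 \left(-3\right) \left(-7\right) - 4275} = \frac{1}{- 3 \cdot 1 \left(-3\right) \left(-7\right) - 4275} = \frac{1}{\left(-3\right) \left(-3\right) \left(-7\right) - 4275} = \frac{1}{9 \left(-7\right) - 4275} = \frac{1}{-63 - 4275} = \frac{1}{-4338} = - \frac{1}{4338}$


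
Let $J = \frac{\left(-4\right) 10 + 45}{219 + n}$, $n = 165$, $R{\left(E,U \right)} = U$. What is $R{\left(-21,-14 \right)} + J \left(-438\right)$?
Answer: $- \frac{1261}{64} \approx -19.703$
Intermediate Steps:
$J = \frac{5}{384}$ ($J = \frac{\left(-4\right) 10 + 45}{219 + 165} = \frac{-40 + 45}{384} = 5 \cdot \frac{1}{384} = \frac{5}{384} \approx 0.013021$)
$R{\left(-21,-14 \right)} + J \left(-438\right) = -14 + \frac{5}{384} \left(-438\right) = -14 - \frac{365}{64} = - \frac{1261}{64}$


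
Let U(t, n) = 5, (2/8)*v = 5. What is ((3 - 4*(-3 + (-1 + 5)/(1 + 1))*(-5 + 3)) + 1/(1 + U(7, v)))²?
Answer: 841/36 ≈ 23.361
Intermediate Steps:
v = 20 (v = 4*5 = 20)
((3 - 4*(-3 + (-1 + 5)/(1 + 1))*(-5 + 3)) + 1/(1 + U(7, v)))² = ((3 - 4*(-3 + (-1 + 5)/(1 + 1))*(-5 + 3)) + 1/(1 + 5))² = ((3 - 4*(-3 + 4/2)*(-2)) + 1/6)² = ((3 - 4*(-3 + 4*(½))*(-2)) + ⅙)² = ((3 - 4*(-3 + 2)*(-2)) + ⅙)² = ((3 - (-4)*(-2)) + ⅙)² = ((3 - 4*2) + ⅙)² = ((3 - 8) + ⅙)² = (-5 + ⅙)² = (-29/6)² = 841/36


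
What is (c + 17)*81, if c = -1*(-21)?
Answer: 3078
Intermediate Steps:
c = 21
(c + 17)*81 = (21 + 17)*81 = 38*81 = 3078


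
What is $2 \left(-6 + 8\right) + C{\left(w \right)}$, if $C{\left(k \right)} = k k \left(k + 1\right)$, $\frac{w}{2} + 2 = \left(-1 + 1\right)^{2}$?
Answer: $-44$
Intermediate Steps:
$w = -4$ ($w = -4 + 2 \left(-1 + 1\right)^{2} = -4 + 2 \cdot 0^{2} = -4 + 2 \cdot 0 = -4 + 0 = -4$)
$C{\left(k \right)} = k^{2} \left(1 + k\right)$
$2 \left(-6 + 8\right) + C{\left(w \right)} = 2 \left(-6 + 8\right) + \left(-4\right)^{2} \left(1 - 4\right) = 2 \cdot 2 + 16 \left(-3\right) = 4 - 48 = -44$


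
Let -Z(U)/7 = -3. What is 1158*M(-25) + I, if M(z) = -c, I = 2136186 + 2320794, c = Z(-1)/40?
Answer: 89127441/20 ≈ 4.4564e+6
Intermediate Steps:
Z(U) = 21 (Z(U) = -7*(-3) = 21)
c = 21/40 ≈ 0.52500
I = 4456980
M(z) = -21/40 (M(z) = -1*21/40 = -21/40)
1158*M(-25) + I = 1158*(-21/40) + 4456980 = -12159/20 + 4456980 = 89127441/20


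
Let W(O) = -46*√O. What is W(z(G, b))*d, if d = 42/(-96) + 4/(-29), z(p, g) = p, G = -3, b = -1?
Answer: 6141*I*√3/232 ≈ 45.847*I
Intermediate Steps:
d = -267/464 (d = 42*(-1/96) + 4*(-1/29) = -7/16 - 4/29 = -267/464 ≈ -0.57543)
W(z(G, b))*d = -46*I*√3*(-267/464) = 6141*I*√3/232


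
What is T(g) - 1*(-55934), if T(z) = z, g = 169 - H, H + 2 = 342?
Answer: 55763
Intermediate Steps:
H = 340 (H = -2 + 342 = 340)
g = -171 (g = 169 - 1*340 = 169 - 340 = -171)
T(g) - 1*(-55934) = -171 - 1*(-55934) = -171 + 55934 = 55763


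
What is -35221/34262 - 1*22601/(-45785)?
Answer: -838238023/1568685670 ≈ -0.53436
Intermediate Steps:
-35221/34262 - 1*22601/(-45785) = -35221*1/34262 - 22601*(-1/45785) = -35221/34262 + 22601/45785 = -838238023/1568685670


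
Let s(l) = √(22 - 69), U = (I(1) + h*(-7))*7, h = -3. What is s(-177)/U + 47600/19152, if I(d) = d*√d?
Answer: 425/171 + I*√47/154 ≈ 2.4854 + 0.044517*I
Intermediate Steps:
I(d) = d^(3/2)
U = 154 (U = (1^(3/2) - 3*(-7))*7 = (1 + 21)*7 = 22*7 = 154)
s(l) = I*√47 (s(l) = √(-47) = I*√47)
s(-177)/U + 47600/19152 = (I*√47)/154 + 47600/19152 = (I*√47)*(1/154) + 47600*(1/19152) = I*√47/154 + 425/171 = 425/171 + I*√47/154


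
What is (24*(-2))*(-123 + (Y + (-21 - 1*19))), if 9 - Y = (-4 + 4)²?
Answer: 7392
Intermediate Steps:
Y = 9 (Y = 9 - (-4 + 4)² = 9 - 1*0² = 9 - 1*0 = 9 + 0 = 9)
(24*(-2))*(-123 + (Y + (-21 - 1*19))) = (24*(-2))*(-123 + (9 + (-21 - 1*19))) = -48*(-123 + (9 + (-21 - 19))) = -48*(-123 + (9 - 40)) = -48*(-123 - 31) = -48*(-154) = 7392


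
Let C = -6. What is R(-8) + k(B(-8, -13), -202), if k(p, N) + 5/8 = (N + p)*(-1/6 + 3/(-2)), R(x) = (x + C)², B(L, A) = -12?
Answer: 13249/24 ≈ 552.04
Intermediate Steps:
R(x) = (-6 + x)² (R(x) = (x - 6)² = (-6 + x)²)
k(p, N) = -5/8 - 5*N/3 - 5*p/3 (k(p, N) = -5/8 + (N + p)*(-1/6 + 3/(-2)) = -5/8 + (N + p)*(-1*⅙ + 3*(-½)) = -5/8 + (N + p)*(-⅙ - 3/2) = -5/8 + (N + p)*(-5/3) = -5/8 + (-5*N/3 - 5*p/3) = -5/8 - 5*N/3 - 5*p/3)
R(-8) + k(B(-8, -13), -202) = (-6 - 8)² + (-5/8 - 5/3*(-202) - 5/3*(-12)) = (-14)² + (-5/8 + 1010/3 + 20) = 196 + 8545/24 = 13249/24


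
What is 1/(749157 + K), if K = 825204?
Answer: 1/1574361 ≈ 6.3518e-7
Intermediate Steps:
1/(749157 + K) = 1/(749157 + 825204) = 1/1574361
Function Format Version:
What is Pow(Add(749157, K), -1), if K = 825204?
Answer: Rational(1, 1574361) ≈ 6.3518e-7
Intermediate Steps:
Pow(Add(749157, K), -1) = Pow(Add(749157, 825204), -1) = Pow(1574361, -1) = Rational(1, 1574361)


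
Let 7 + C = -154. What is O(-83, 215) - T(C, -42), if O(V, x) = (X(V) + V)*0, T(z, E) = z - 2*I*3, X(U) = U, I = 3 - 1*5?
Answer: 149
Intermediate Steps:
C = -161 (C = -7 - 154 = -161)
I = -2 (I = 3 - 5 = -2)
T(z, E) = 12 + z (T(z, E) = z - 2*(-2)*3 = z - (-4)*3 = z - 1*(-12) = z + 12 = 12 + z)
O(V, x) = 0 (O(V, x) = (V + V)*0 = (2*V)*0 = 0)
O(-83, 215) - T(C, -42) = 0 - (12 - 161) = 0 - 1*(-149) = 0 + 149 = 149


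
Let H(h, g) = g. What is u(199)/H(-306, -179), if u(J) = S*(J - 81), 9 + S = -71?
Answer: 9440/179 ≈ 52.737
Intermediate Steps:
S = -80 (S = -9 - 71 = -80)
u(J) = 6480 - 80*J (u(J) = -80*(J - 81) = -80*(-81 + J) = 6480 - 80*J)
u(199)/H(-306, -179) = (6480 - 80*199)/(-179) = (6480 - 15920)*(-1/179) = -9440*(-1/179) = 9440/179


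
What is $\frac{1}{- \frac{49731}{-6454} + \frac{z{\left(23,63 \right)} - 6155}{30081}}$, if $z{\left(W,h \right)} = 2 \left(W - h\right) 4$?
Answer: $\frac{5247102}{39301853} \approx 0.13351$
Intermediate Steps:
$z{\left(W,h \right)} = - 8 h + 8 W$ ($z{\left(W,h \right)} = \left(- 2 h + 2 W\right) 4 = - 8 h + 8 W$)
$\frac{1}{- \frac{49731}{-6454} + \frac{z{\left(23,63 \right)} - 6155}{30081}} = \frac{1}{- \frac{49731}{-6454} + \frac{\left(\left(-8\right) 63 + 8 \cdot 23\right) - 6155}{30081}} = \frac{1}{\left(-49731\right) \left(- \frac{1}{6454}\right) + \left(\left(-504 + 184\right) - 6155\right) \frac{1}{30081}} = \frac{1}{\frac{49731}{6454} + \left(-320 - 6155\right) \frac{1}{30081}} = \frac{1}{\frac{49731}{6454} - \frac{175}{813}} = \frac{1}{\frac{39301853}{5247102}} = \frac{5247102}{39301853}$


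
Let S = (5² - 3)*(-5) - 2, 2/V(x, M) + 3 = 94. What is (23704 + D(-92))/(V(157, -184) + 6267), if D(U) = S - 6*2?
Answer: 2145780/570299 ≈ 3.7626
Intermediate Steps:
V(x, M) = 2/91 (V(x, M) = 2/(-3 + 94) = 2/91)
S = -112 (S = (25 - 3)*(-5) - 2 = 22*(-5) - 2 = -110 - 2 = -112)
D(U) = -124 (D(U) = -112 - 6*2 = -112 - 12 = -124)
(23704 + D(-92))/(V(157, -184) + 6267) = (23704 - 124)/(2/91 + 6267) = 23580/(570299/91) = 23580*(91/570299) = 2145780/570299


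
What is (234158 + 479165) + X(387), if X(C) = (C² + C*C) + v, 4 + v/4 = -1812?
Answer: 1005597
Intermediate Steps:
v = -7264 (v = -16 + 4*(-1812) = -16 - 7248 = -7264)
X(C) = -7264 + 2*C² (X(C) = (C² + C*C) - 7264 = (C² + C²) - 7264 = 2*C² - 7264 = -7264 + 2*C²)
(234158 + 479165) + X(387) = (234158 + 479165) + (-7264 + 2*387²) = 713323 + (-7264 + 2*149769) = 713323 + (-7264 + 299538) = 713323 + 292274 = 1005597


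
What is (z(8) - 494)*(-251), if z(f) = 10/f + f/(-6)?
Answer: 1488179/12 ≈ 1.2401e+5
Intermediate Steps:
z(f) = 10/f - f/6 (z(f) = 10/f + f*(-⅙) = 10/f - f/6)
(z(8) - 494)*(-251) = ((10/8 - ⅙*8) - 494)*(-251) = ((10*(⅛) - 4/3) - 494)*(-251) = ((5/4 - 4/3) - 494)*(-251) = (-1/12 - 494)*(-251) = -5929/12*(-251) = 1488179/12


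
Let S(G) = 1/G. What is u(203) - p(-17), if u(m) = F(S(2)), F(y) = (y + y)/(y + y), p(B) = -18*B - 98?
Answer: -207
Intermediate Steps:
p(B) = -98 - 18*B
S(G) = 1/G
F(y) = 1 (F(y) = (2*y)/((2*y)) = (2*y)*(1/(2*y)) = 1)
u(m) = 1
u(203) - p(-17) = 1 - (-98 - 18*(-17)) = 1 - (-98 + 306) = 1 - 1*208 = 1 - 208 = -207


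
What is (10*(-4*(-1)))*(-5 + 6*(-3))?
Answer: -920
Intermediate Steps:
(10*(-4*(-1)))*(-5 + 6*(-3)) = (10*4)*(-5 - 18) = 40*(-23) = -920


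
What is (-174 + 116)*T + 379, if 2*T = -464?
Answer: 13835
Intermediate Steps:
T = -232 (T = (½)*(-464) = -232)
(-174 + 116)*T + 379 = (-174 + 116)*(-232) + 379 = -58*(-232) + 379 = 13456 + 379 = 13835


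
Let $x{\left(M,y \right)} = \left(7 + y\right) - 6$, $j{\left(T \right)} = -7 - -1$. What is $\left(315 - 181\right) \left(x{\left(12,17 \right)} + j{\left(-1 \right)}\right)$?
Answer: $1608$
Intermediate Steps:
$j{\left(T \right)} = -6$ ($j{\left(T \right)} = -7 + 1 = -6$)
$x{\left(M,y \right)} = 1 + y$
$\left(315 - 181\right) \left(x{\left(12,17 \right)} + j{\left(-1 \right)}\right) = \left(315 - 181\right) \left(\left(1 + 17\right) - 6\right) = 134 \left(18 - 6\right) = 134 \cdot 12 = 1608$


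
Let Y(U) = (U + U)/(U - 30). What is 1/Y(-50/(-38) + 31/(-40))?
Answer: -7463/274 ≈ -27.237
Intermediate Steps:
Y(U) = 2*U/(-30 + U) (Y(U) = (2*U)/(-30 + U) = 2*U/(-30 + U))
1/Y(-50/(-38) + 31/(-40)) = 1/(2*(-50/(-38) + 31/(-40))/(-30 + (-50/(-38) + 31/(-40)))) = 1/(2*(-50*(-1/38) + 31*(-1/40))/(-30 + (-50*(-1/38) + 31*(-1/40)))) = 1/(2*(25/19 - 31/40)/(-30 + (25/19 - 31/40))) = 1/(2*(411/760)/(-30 + 411/760)) = 1/(2*(411/760)/(-22389/760)) = 1/(2*(411/760)*(-760/22389)) = 1/(-274/7463) = -7463/274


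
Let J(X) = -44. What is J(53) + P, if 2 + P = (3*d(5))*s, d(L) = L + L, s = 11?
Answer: 284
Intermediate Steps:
d(L) = 2*L
P = 328 (P = -2 + (3*(2*5))*11 = -2 + (3*10)*11 = -2 + 30*11 = -2 + 330 = 328)
J(53) + P = -44 + 328 = 284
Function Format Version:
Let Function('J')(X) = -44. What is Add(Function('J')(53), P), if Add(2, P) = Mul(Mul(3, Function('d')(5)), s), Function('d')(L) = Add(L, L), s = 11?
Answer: 284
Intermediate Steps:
Function('d')(L) = Mul(2, L)
P = 328 (P = Add(-2, Mul(Mul(3, Mul(2, 5)), 11)) = Add(-2, Mul(Mul(3, 10), 11)) = Add(-2, Mul(30, 11)) = Add(-2, 330) = 328)
Add(Function('J')(53), P) = Add(-44, 328) = 284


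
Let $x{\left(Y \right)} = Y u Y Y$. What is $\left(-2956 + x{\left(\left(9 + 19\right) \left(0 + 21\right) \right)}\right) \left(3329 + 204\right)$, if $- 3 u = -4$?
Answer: $957656181220$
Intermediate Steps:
$u = \frac{4}{3}$ ($u = \left(- \frac{1}{3}\right) \left(-4\right) = \frac{4}{3} \approx 1.3333$)
$x{\left(Y \right)} = \frac{4 Y^{3}}{3}$ ($x{\left(Y \right)} = Y \frac{4}{3} Y Y = \frac{4 Y}{3} Y Y = \frac{4 Y^{2}}{3} Y = \frac{4 Y^{3}}{3}$)
$\left(-2956 + x{\left(\left(9 + 19\right) \left(0 + 21\right) \right)}\right) \left(3329 + 204\right) = \left(-2956 + \frac{4 \left(\left(9 + 19\right) \left(0 + 21\right)\right)^{3}}{3}\right) \left(3329 + 204\right) = \left(-2956 + \frac{4 \left(28 \cdot 21\right)^{3}}{3}\right) 3533 = \left(-2956 + \frac{4 \cdot 588^{3}}{3}\right) 3533 = \left(-2956 + \frac{4}{3} \cdot 203297472\right) 3533 = \left(-2956 + 271063296\right) 3533 = 271060340 \cdot 3533 = 957656181220$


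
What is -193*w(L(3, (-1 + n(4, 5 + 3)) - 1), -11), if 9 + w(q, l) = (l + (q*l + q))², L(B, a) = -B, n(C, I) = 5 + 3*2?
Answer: -67936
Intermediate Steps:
n(C, I) = 11 (n(C, I) = 5 + 6 = 11)
w(q, l) = -9 + (l + q + l*q)² (w(q, l) = -9 + (l + (q*l + q))² = -9 + (l + (l*q + q))² = -9 + (l + (q + l*q))² = -9 + (l + q + l*q)²)
-193*w(L(3, (-1 + n(4, 5 + 3)) - 1), -11) = -193*(-9 + (-11 - 1*3 - (-11)*3)²) = -193*(-9 + (-11 - 3 - 11*(-3))²) = -193*(-9 + (-11 - 3 + 33)²) = -193*(-9 + 19²) = -193*(-9 + 361) = -193*352 = -67936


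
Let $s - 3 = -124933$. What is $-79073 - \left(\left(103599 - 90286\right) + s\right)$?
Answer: $32544$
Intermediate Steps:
$s = -124930$ ($s = 3 - 124933 = -124930$)
$-79073 - \left(\left(103599 - 90286\right) + s\right) = -79073 - \left(\left(103599 - 90286\right) - 124930\right) = -79073 - \left(13313 - 124930\right) = -79073 - -111617 = -79073 + 111617 = 32544$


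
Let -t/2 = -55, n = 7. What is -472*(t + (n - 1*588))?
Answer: 222312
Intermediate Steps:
t = 110 (t = -2*(-55) = 110)
-472*(t + (n - 1*588)) = -472*(110 + (7 - 1*588)) = -472*(110 + (7 - 588)) = -472*(110 - 581) = -472*(-471) = 222312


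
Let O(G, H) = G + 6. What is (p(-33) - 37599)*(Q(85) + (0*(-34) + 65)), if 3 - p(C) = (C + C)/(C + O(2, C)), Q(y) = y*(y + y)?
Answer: -2728721298/5 ≈ -5.4574e+8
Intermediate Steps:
Q(y) = 2*y² (Q(y) = y*(2*y) = 2*y²)
O(G, H) = 6 + G
p(C) = 3 - 2*C/(8 + C) (p(C) = 3 - (C + C)/(C + (6 + 2)) = 3 - 2*C/(C + 8) = 3 - 2*C/(8 + C))
(p(-33) - 37599)*(Q(85) + (0*(-34) + 65)) = ((24 - 33)/(8 - 33) - 37599)*(2*85² + (0*(-34) + 65)) = (-9/(-25) - 37599)*(2*7225 + (0 + 65)) = (-1/25*(-9) - 37599)*(14450 + 65) = (9/25 - 37599)*14515 = -939966/25*14515 = -2728721298/5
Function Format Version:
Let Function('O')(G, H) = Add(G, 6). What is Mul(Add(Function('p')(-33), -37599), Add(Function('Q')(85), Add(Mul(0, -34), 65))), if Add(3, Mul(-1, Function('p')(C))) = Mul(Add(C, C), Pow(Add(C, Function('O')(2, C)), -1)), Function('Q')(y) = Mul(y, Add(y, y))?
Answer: Rational(-2728721298, 5) ≈ -5.4574e+8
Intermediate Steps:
Function('Q')(y) = Mul(2, Pow(y, 2)) (Function('Q')(y) = Mul(y, Mul(2, y)) = Mul(2, Pow(y, 2)))
Function('O')(G, H) = Add(6, G)
Function('p')(C) = Add(3, Mul(-2, C, Pow(Add(8, C), -1))) (Function('p')(C) = Add(3, Mul(-1, Mul(Add(C, C), Pow(Add(C, Add(6, 2)), -1)))) = Add(3, Mul(-1, Mul(Mul(2, C), Pow(Add(C, 8), -1)))) = Add(3, Mul(-1, Mul(Mul(2, C), Pow(Add(8, C), -1)))) = Add(3, Mul(-1, Mul(2, C, Pow(Add(8, C), -1)))) = Add(3, Mul(-2, C, Pow(Add(8, C), -1))))
Mul(Add(Function('p')(-33), -37599), Add(Function('Q')(85), Add(Mul(0, -34), 65))) = Mul(Add(Mul(Pow(Add(8, -33), -1), Add(24, -33)), -37599), Add(Mul(2, Pow(85, 2)), Add(Mul(0, -34), 65))) = Mul(Add(Mul(Pow(-25, -1), -9), -37599), Add(Mul(2, 7225), Add(0, 65))) = Mul(Add(Mul(Rational(-1, 25), -9), -37599), Add(14450, 65)) = Mul(Add(Rational(9, 25), -37599), 14515) = Mul(Rational(-939966, 25), 14515) = Rational(-2728721298, 5)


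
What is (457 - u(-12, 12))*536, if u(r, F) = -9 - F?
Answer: 256208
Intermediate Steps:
(457 - u(-12, 12))*536 = (457 - (-9 - 1*12))*536 = (457 - (-9 - 12))*536 = (457 - 1*(-21))*536 = (457 + 21)*536 = 478*536 = 256208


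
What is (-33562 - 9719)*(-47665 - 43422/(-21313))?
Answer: 43966602332163/21313 ≈ 2.0629e+9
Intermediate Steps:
(-33562 - 9719)*(-47665 - 43422/(-21313)) = -43281*(-47665 - 43422*(-1/21313)) = -43281*(-47665 + 43422/21313) = -43281*(-1015840723/21313) = 43966602332163/21313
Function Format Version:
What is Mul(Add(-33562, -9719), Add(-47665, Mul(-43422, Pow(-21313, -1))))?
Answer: Rational(43966602332163, 21313) ≈ 2.0629e+9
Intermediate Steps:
Mul(Add(-33562, -9719), Add(-47665, Mul(-43422, Pow(-21313, -1)))) = Mul(-43281, Add(-47665, Mul(-43422, Rational(-1, 21313)))) = Mul(-43281, Add(-47665, Rational(43422, 21313))) = Mul(-43281, Rational(-1015840723, 21313)) = Rational(43966602332163, 21313)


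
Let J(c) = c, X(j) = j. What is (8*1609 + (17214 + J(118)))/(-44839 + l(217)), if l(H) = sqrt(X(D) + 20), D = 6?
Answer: -1354317156/2010535895 - 30204*sqrt(26)/2010535895 ≈ -0.67369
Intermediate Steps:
l(H) = sqrt(26) (l(H) = sqrt(6 + 20) = sqrt(26))
(8*1609 + (17214 + J(118)))/(-44839 + l(217)) = (8*1609 + (17214 + 118))/(-44839 + sqrt(26)) = (12872 + 17332)/(-44839 + sqrt(26)) = 30204/(-44839 + sqrt(26))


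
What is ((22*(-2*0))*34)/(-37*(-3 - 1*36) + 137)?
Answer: 0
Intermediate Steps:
((22*(-2*0))*34)/(-37*(-3 - 1*36) + 137) = ((22*0)*34)/(-37*(-3 - 36) + 137) = (0*34)/(-37*(-39) + 137) = 0/(1443 + 137) = 0/1580 = 0*(1/1580) = 0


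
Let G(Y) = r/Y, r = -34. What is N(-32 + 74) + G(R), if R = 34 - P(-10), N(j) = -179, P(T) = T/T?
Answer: -5941/33 ≈ -180.03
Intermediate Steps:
P(T) = 1
R = 33 (R = 34 - 1*1 = 34 - 1 = 33)
G(Y) = -34/Y
N(-32 + 74) + G(R) = -179 - 34/33 = -5941/33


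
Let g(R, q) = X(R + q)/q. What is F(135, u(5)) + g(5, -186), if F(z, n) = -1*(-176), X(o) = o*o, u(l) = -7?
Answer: -25/186 ≈ -0.13441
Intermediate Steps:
X(o) = o**2
F(z, n) = 176
g(R, q) = (R + q)**2/q
F(135, u(5)) + g(5, -186) = 176 + (5 - 186)**2/(-186) = 176 - 1/186*(-181)**2 = 176 - 1/186*32761 = 176 - 32761/186 = -25/186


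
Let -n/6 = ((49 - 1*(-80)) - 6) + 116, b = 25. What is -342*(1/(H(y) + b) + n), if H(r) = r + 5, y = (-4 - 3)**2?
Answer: 38743470/79 ≈ 4.9042e+5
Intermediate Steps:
y = 49 (y = (-7)**2 = 49)
n = -1434 (n = -6*(((49 - 1*(-80)) - 6) + 116) = -6*(((49 + 80) - 6) + 116) = -6*((129 - 6) + 116) = -6*(123 + 116) = -6*239 = -1434)
H(r) = 5 + r
-342*(1/(H(y) + b) + n) = -342*(1/((5 + 49) + 25) - 1434) = -342*(1/(54 + 25) - 1434) = -342*(1/79 - 1434) = -342*(-113285/79) = 38743470/79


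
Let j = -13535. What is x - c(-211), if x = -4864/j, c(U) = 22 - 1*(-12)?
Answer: -455326/13535 ≈ -33.641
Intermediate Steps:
c(U) = 34 (c(U) = 22 + 12 = 34)
x = 4864/13535 (x = -4864/(-13535) = -4864*(-1/13535) = 4864/13535 ≈ 0.35936)
x - c(-211) = 4864/13535 - 1*34 = 4864/13535 - 34 = -455326/13535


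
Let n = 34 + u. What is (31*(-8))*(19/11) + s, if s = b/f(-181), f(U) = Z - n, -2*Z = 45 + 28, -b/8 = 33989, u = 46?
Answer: 4884168/2563 ≈ 1905.6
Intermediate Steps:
b = -271912 (b = -8*33989 = -271912)
n = 80 (n = 34 + 46 = 80)
Z = -73/2 (Z = -(45 + 28)/2 = -½*73 = -73/2 ≈ -36.500)
f(U) = -233/2 (f(U) = -73/2 - 1*80 = -73/2 - 80 = -233/2)
s = 543824/233 (s = -271912/(-233/2) = -271912*(-2/233) = 543824/233 ≈ 2334.0)
(31*(-8))*(19/11) + s = (31*(-8))*(19/11) + 543824/233 = -4712/11 + 543824/233 = 4884168/2563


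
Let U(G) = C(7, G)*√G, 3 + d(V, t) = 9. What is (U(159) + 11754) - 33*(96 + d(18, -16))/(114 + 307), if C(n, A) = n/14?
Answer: 4945068/421 + √159/2 ≈ 11752.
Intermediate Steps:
C(n, A) = n/14 (C(n, A) = n*(1/14) = n/14)
d(V, t) = 6 (d(V, t) = -3 + 9 = 6)
U(G) = √G/2 (U(G) = ((1/14)*7)*√G = √G/2)
(U(159) + 11754) - 33*(96 + d(18, -16))/(114 + 307) = (√159/2 + 11754) - 33*(96 + 6)/(114 + 307) = (11754 + √159/2) - 3366/421 = 4945068/421 + √159/2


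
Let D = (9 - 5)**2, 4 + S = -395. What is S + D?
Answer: -383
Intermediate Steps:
S = -399 (S = -4 - 395 = -399)
D = 16 (D = 4**2 = 16)
S + D = -399 + 16 = -383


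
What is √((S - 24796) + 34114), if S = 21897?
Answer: √31215 ≈ 176.68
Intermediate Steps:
√((S - 24796) + 34114) = √((21897 - 24796) + 34114) = √(-2899 + 34114) = √31215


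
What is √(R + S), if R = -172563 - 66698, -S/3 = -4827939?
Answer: 2*√3561139 ≈ 3774.2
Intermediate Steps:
S = 14483817 (S = -3*(-4827939) = 14483817)
R = -239261
√(R + S) = √(-239261 + 14483817) = √14244556 = 2*√3561139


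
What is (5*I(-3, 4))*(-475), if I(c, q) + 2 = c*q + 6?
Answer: 19000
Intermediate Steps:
I(c, q) = 4 + c*q (I(c, q) = -2 + (c*q + 6) = -2 + (6 + c*q) = 4 + c*q)
(5*I(-3, 4))*(-475) = (5*(4 - 3*4))*(-475) = (5*(4 - 12))*(-475) = (5*(-8))*(-475) = -40*(-475) = 19000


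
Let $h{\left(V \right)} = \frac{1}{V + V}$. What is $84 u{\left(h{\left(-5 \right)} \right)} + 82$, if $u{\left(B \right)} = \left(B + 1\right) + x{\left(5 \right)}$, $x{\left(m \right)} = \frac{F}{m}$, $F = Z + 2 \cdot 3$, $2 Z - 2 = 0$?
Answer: $\frac{1376}{5} \approx 275.2$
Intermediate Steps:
$Z = 1$ ($Z = 1 + \frac{1}{2} \cdot 0 = 1 + 0 = 1$)
$F = 7$ ($F = 1 + 2 \cdot 3 = 1 + 6 = 7$)
$x{\left(m \right)} = \frac{7}{m}$
$h{\left(V \right)} = \frac{1}{2 V}$
$u{\left(B \right)} = \frac{12}{5} + B$ ($u{\left(B \right)} = \left(B + 1\right) + \frac{7}{5} = \left(1 + B\right) + 7 \cdot \frac{1}{5} = \left(1 + B\right) + \frac{7}{5} = \frac{12}{5} + B$)
$84 u{\left(h{\left(-5 \right)} \right)} + 82 = 84 \left(\frac{12}{5} + \frac{1}{2 \left(-5\right)}\right) + 82 = 84 \left(\frac{12}{5} + \frac{1}{2} \left(- \frac{1}{5}\right)\right) + 82 = 84 \left(\frac{12}{5} - \frac{1}{10}\right) + 82 = 84 \cdot \frac{23}{10} + 82 = \frac{966}{5} + 82 = \frac{1376}{5}$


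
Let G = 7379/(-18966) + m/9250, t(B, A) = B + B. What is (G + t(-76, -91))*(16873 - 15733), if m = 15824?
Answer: -502252341554/2923925 ≈ -1.7177e+5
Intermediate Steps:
t(B, A) = 2*B
G = 115931117/87717750 (G = 7379/(-18966) + 15824/9250 = 7379*(-1/18966) + 15824*(1/9250) = -7379/18966 + 7912/4625 = 115931117/87717750 ≈ 1.3216)
(G + t(-76, -91))*(16873 - 15733) = (115931117/87717750 + 2*(-76))*(16873 - 15733) = (115931117/87717750 - 152)*1140 = -13217166883/87717750*1140 = -502252341554/2923925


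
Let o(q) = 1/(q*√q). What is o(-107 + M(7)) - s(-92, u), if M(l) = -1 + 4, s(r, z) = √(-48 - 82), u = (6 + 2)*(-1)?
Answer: I*(-√130 + √26/5408) ≈ -11.401*I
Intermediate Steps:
u = -8 (u = 8*(-1) = -8)
s(r, z) = I*√130 (s(r, z) = √(-130) = I*√130)
M(l) = 3
o(q) = q^(-3/2) (o(q) = 1/(q^(3/2)) = q^(-3/2))
o(-107 + M(7)) - s(-92, u) = (-107 + 3)^(-3/2) - I*√130 = (-104)^(-3/2) - I*√130 = I*√26/5408 - I*√130 = -I*√130 + I*√26/5408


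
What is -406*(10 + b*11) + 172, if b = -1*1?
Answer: 578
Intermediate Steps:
b = -1
-406*(10 + b*11) + 172 = -406*(10 - 1*11) + 172 = -406*(10 - 11) + 172 = -406*(-1) + 172 = 406 + 172 = 578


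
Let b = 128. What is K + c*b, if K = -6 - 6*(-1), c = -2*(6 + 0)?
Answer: -1536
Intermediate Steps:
c = -12 (c = -2*6 = -12)
K = 0 (K = -6 + 6 = 0)
K + c*b = 0 - 12*128 = 0 - 1536 = -1536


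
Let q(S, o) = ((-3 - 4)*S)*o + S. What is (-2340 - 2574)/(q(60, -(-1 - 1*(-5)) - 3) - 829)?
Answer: -378/167 ≈ -2.2635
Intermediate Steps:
q(S, o) = S - 7*S*o (q(S, o) = (-7*S)*o + S = -7*S*o + S = S - 7*S*o)
(-2340 - 2574)/(q(60, -(-1 - 1*(-5)) - 3) - 829) = (-2340 - 2574)/(60*(1 - 7*(-(-1 - 1*(-5)) - 3)) - 829) = -4914/(60*(1 - 7*(-(-1 + 5) - 3)) - 829) = -4914/(60*(1 - 7*(-1*4 - 3)) - 829) = -4914/(60*(1 - 7*(-4 - 3)) - 829) = -4914/(60*(1 - 7*(-7)) - 829) = -4914/(60*(1 + 49) - 829) = -4914/(60*50 - 829) = -4914/(3000 - 829) = -4914/2171 = -4914*1/2171 = -378/167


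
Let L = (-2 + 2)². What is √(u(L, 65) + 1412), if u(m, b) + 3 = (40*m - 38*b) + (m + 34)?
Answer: I*√1027 ≈ 32.047*I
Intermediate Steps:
L = 0 (L = 0² = 0)
u(m, b) = 31 - 38*b + 41*m (u(m, b) = -3 + ((40*m - 38*b) + (m + 34)) = -3 + ((-38*b + 40*m) + (34 + m)) = -3 + (34 - 38*b + 41*m) = 31 - 38*b + 41*m)
√(u(L, 65) + 1412) = √((31 - 38*65 + 41*0) + 1412) = √((31 - 2470 + 0) + 1412) = √(-2439 + 1412) = √(-1027) = I*√1027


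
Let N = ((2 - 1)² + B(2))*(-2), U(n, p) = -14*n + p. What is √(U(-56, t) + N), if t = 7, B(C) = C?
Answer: √785 ≈ 28.018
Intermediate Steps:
U(n, p) = p - 14*n
N = -6 (N = ((2 - 1)² + 2)*(-2) = (1² + 2)*(-2) = (1 + 2)*(-2) = 3*(-2) = -6)
√(U(-56, t) + N) = √((7 - 14*(-56)) - 6) = √((7 + 784) - 6) = √(791 - 6) = √785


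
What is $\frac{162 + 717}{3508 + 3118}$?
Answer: $\frac{879}{6626} \approx 0.13266$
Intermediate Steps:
$\frac{162 + 717}{3508 + 3118} = \frac{879}{6626}$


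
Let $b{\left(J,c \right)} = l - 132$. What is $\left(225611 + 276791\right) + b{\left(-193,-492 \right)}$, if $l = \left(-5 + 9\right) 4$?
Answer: $502286$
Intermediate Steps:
$l = 16$ ($l = 4 \cdot 4 = 16$)
$b{\left(J,c \right)} = -116$ ($b{\left(J,c \right)} = 16 - 132 = -116$)
$\left(225611 + 276791\right) + b{\left(-193,-492 \right)} = \left(225611 + 276791\right) - 116 = 502402 - 116 = 502286$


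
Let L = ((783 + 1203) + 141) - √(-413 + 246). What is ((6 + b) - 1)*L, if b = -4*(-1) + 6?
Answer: 31905 - 15*I*√167 ≈ 31905.0 - 193.84*I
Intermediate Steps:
b = 10 (b = 4 + 6 = 10)
L = 2127 - I*√167 (L = (1986 + 141) - √(-167) = 2127 - I*√167 ≈ 2127.0 - 12.923*I)
((6 + b) - 1)*L = ((6 + 10) - 1)*(2127 - I*√167) = (16 - 1)*(2127 - I*√167) = 15*(2127 - I*√167) = 31905 - 15*I*√167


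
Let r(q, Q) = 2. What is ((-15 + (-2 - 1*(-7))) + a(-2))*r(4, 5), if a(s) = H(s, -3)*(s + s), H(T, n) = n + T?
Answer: 20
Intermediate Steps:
H(T, n) = T + n
a(s) = 2*s*(-3 + s) (a(s) = (s - 3)*(s + s) = (-3 + s)*(2*s) = 2*s*(-3 + s))
((-15 + (-2 - 1*(-7))) + a(-2))*r(4, 5) = ((-15 + (-2 - 1*(-7))) + 2*(-2)*(-3 - 2))*2 = ((-15 + (-2 + 7)) + 2*(-2)*(-5))*2 = ((-15 + 5) + 20)*2 = (-10 + 20)*2 = 10*2 = 20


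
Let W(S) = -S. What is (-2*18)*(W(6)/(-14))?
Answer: -108/7 ≈ -15.429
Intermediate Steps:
(-2*18)*(W(6)/(-14)) = (-2*18)*(-1*6/(-14)) = -(-216)*(-1)/14 = -36*3/7 = -108/7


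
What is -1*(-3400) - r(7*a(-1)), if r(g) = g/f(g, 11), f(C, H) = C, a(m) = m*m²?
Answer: 3399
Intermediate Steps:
a(m) = m³
r(g) = 1 (r(g) = g/g = 1)
-1*(-3400) - r(7*a(-1)) = -1*(-3400) - 1*1 = 3400 - 1 = 3399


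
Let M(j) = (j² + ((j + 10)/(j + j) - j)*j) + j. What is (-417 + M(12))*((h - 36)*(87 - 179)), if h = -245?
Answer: -10185688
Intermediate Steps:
M(j) = j + j² + j*(-j + (10 + j)/(2*j)) (M(j) = (j² + ((10 + j)/((2*j)) - j)*j) + j = (j² + ((10 + j)*(1/(2*j)) - j)*j) + j = (j² + ((10 + j)/(2*j) - j)*j) + j = (j² + (-j + (10 + j)/(2*j))*j) + j = (j² + j*(-j + (10 + j)/(2*j))) + j = j + j² + j*(-j + (10 + j)/(2*j)))
(-417 + M(12))*((h - 36)*(87 - 179)) = (-417 + (5 + (3/2)*12))*((-245 - 36)*(87 - 179)) = (-417 + (5 + 18))*(-281*(-92)) = (-417 + 23)*25852 = -394*25852 = -10185688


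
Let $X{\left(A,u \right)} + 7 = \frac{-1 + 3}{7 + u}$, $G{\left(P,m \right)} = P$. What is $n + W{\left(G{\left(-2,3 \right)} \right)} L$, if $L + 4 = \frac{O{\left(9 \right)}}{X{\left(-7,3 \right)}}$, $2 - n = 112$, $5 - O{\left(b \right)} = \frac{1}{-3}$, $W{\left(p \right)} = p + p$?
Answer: $- \frac{4634}{51} \approx -90.863$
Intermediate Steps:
$W{\left(p \right)} = 2 p$
$O{\left(b \right)} = \frac{16}{3}$ ($O{\left(b \right)} = 5 - \frac{1}{-3} = 5 - - \frac{1}{3} = 5 + \frac{1}{3} = \frac{16}{3}$)
$n = -110$ ($n = 2 - 112 = -110$)
$X{\left(A,u \right)} = -7 + \frac{2}{7 + u}$ ($X{\left(A,u \right)} = -7 + \frac{-1 + 3}{7 + u} = -7 + \frac{2}{7 + u}$)
$L = - \frac{244}{51}$ ($L = -4 + \frac{16}{3 \frac{-47 - 21}{7 + 3}} = -4 + \frac{16}{3 \frac{-47 - 21}{10}} = -4 + \frac{16}{3 \cdot \frac{1}{10} \left(-68\right)} = -4 + \frac{16}{3 \left(- \frac{34}{5}\right)} = -4 + \frac{16}{3} \left(- \frac{5}{34}\right) = -4 - \frac{40}{51} = - \frac{244}{51} \approx -4.7843$)
$n + W{\left(G{\left(-2,3 \right)} \right)} L = -110 + 2 \left(-2\right) \left(- \frac{244}{51}\right) = -110 - - \frac{976}{51} = -110 + \frac{976}{51} = - \frac{4634}{51}$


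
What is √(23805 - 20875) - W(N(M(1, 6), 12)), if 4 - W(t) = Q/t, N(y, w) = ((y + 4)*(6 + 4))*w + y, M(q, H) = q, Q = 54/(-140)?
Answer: -168307/42070 + √2930 ≈ 50.129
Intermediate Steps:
Q = -27/70 (Q = 54*(-1/140) = -27/70 ≈ -0.38571)
N(y, w) = y + w*(40 + 10*y) (N(y, w) = ((4 + y)*10)*w + y = (40 + 10*y)*w + y = w*(40 + 10*y) + y = y + w*(40 + 10*y))
W(t) = 4 + 27/(70*t) (W(t) = 4 - (-27)/(70*t) = 4 + 27/(70*t))
√(23805 - 20875) - W(N(M(1, 6), 12)) = √(23805 - 20875) - (4 + 27/(70*(1 + 40*12 + 10*12*1))) = √2930 - (4 + 27/(70*(1 + 480 + 120))) = √2930 - (4 + (27/70)/601) = √2930 - (4 + (27/70)*(1/601)) = √2930 - (4 + 27/42070) = √2930 - 1*168307/42070 = √2930 - 168307/42070 = -168307/42070 + √2930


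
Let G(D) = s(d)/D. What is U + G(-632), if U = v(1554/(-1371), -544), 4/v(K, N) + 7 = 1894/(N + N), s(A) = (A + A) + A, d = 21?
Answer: -1674797/3005160 ≈ -0.55731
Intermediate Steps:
s(A) = 3*A (s(A) = 2*A + A = 3*A)
G(D) = 63/D (G(D) = (3*21)/D = 63/D)
v(K, N) = 4/(-7 + 947/N) (v(K, N) = 4/(-7 + 1894/(N + N)) = 4/(-7 + 1894/((2*N))) = 4/(-7 + 1894*(1/(2*N))) = 4/(-7 + 947/N))
U = -2176/4755 (U = -4*(-544)/(-947 + 7*(-544)) = -4*(-544)/(-947 - 3808) = -4*(-544)/(-4755) = -4*(-544)*(-1/4755) = -2176/4755 ≈ -0.45762)
U + G(-632) = -2176/4755 + 63/(-632) = -2176/4755 + 63*(-1/632) = -2176/4755 - 63/632 = -1674797/3005160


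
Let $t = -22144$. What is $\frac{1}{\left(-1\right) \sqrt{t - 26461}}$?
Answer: $\frac{i \sqrt{48605}}{48605} \approx 0.0045359 i$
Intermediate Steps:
$\frac{1}{\left(-1\right) \sqrt{t - 26461}} = \frac{1}{\left(-1\right) \sqrt{-22144 - 26461}} = \frac{1}{\left(-1\right) \sqrt{-48605}} = \frac{1}{\left(-1\right) i \sqrt{48605}} = \frac{i \sqrt{48605}}{48605}$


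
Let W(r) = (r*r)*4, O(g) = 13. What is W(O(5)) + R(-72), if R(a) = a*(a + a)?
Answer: 11044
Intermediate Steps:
W(r) = 4*r² (W(r) = r²*4 = 4*r²)
R(a) = 2*a² (R(a) = a*(2*a) = 2*a²)
W(O(5)) + R(-72) = 4*13² + 2*(-72)² = 4*169 + 2*5184 = 676 + 10368 = 11044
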